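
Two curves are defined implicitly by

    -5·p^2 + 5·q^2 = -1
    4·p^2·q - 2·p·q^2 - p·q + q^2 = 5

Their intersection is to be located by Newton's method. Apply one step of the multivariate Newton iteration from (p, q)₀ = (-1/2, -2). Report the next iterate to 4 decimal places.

(16.6167, 3.2667)

At (-1/2, -2): F = (19.7500, 0.0000).
Jacobian J = [[-10·p, 10·q], [8·p·q - 2·q^2 - q, 4·p^2 - 4·p·q - p + 2·q]].
At the point, J = [[5.0000, -20.0000], [2.0000, -6.5000]] (det J = 7.5000).
Solving J·Δ = −F gives Δ = (17.1167, 5.2667).
Then the next iterate is (p, q)₁ = (16.6167, 3.2667).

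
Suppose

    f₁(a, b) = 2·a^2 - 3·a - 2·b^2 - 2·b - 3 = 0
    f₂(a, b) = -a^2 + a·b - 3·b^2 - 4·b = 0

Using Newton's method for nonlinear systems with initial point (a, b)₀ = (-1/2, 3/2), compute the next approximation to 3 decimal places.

(-0.554, 0.471)

At (-1/2, 3/2): F = (-8.500, -13.750).
Jacobian J = [[4·a - 3, -4·b - 2], [-2·a + b, a - 6·b - 4]].
At the point, J = [[-5.000, -8.000], [2.500, -13.500]] (det J = 87.500).
Solving J·Δ = −F gives Δ = (-0.054, -1.029).
Then the next iterate is (a, b)₁ = (-0.554, 0.471).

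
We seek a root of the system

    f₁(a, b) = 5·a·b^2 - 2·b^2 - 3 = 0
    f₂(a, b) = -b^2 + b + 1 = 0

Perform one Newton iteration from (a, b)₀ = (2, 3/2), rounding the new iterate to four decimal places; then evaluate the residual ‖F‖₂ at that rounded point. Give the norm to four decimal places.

3.0000

At (2, 3/2): F = (15.0000, 0.2500).
Jacobian J = [[5·b^2, 10·a·b - 4·b], [0, -2·b + 1]].
At the point, J = [[11.2500, 24.0000], [0.0000, -2.0000]] (det J = -22.5000).
Solving J·Δ = −F gives Δ = (-1.6000, 0.1250).
Then the next iterate is (a, b)₁ = (0.4000, 1.6250).
Re-evaluating at (0.4000, 1.6250): F = (-3.0000, -0.015625), so ‖F‖₂ = 3.0000.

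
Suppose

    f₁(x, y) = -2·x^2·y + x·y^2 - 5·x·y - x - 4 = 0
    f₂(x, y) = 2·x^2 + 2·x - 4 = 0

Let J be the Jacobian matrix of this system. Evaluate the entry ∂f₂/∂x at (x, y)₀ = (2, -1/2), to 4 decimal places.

10.0000

∂f₂/∂x = 4·x + 2.
At (2, -1/2) this is 10.0000.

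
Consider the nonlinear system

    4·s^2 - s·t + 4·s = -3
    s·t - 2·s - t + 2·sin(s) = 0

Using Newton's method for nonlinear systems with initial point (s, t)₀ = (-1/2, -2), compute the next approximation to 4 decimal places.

At (-1/2, -2): F = (1.0000, 3.041149).
Jacobian J = [[8·s - t + 4, -s], [t + 2·cos(s) - 2, s - 1]].
At the point, J = [[2.0000, 0.5000], [-2.244835, -1.5000]] (det J = -1.877583).
Solving J·Δ = −F gives Δ = (-1.6088, 4.4350).
Then the next iterate is (s, t)₁ = (-2.1088, 2.4350).

(-2.1088, 2.4350)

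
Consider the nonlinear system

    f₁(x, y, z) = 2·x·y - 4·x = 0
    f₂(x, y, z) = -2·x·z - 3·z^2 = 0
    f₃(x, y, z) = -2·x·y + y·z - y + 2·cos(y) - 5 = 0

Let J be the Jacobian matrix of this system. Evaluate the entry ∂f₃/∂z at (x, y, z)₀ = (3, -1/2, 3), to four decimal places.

∂f₃/∂z = y.
At (3, -1/2, 3) this is -0.5000.

-0.5000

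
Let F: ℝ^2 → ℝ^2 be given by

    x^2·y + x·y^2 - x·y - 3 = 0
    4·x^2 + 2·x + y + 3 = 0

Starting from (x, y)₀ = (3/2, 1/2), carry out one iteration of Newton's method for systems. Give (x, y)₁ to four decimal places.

(0.2727, 2.1818)

At (3/2, 1/2): F = (-2.2500, 15.5000).
Jacobian J = [[2·x·y + y^2 - y, x^2 + 2·x·y - x], [8·x + 2, 1]].
At the point, J = [[1.2500, 2.2500], [14.0000, 1.0000]] (det J = -30.2500).
Solving J·Δ = −F gives Δ = (-1.2273, 1.6818).
Then the next iterate is (x, y)₁ = (0.2727, 2.1818).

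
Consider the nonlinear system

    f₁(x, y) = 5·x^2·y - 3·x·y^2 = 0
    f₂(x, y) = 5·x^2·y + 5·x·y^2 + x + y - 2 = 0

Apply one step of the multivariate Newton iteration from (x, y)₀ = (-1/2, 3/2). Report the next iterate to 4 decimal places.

(-0.4947, 0.6000)

At (-1/2, 3/2): F = (5.2500, -4.7500).
Jacobian J = [[10·x·y - 3·y^2, 5·x^2 - 6·x·y], [10·x·y + 5·y^2 + 1, 5·x^2 + 10·x·y + 1]].
At the point, J = [[-14.2500, 5.7500], [4.7500, -5.2500]] (det J = 47.5000).
Solving J·Δ = −F gives Δ = (0.0053, -0.9000).
Then the next iterate is (x, y)₁ = (-0.4947, 0.6000).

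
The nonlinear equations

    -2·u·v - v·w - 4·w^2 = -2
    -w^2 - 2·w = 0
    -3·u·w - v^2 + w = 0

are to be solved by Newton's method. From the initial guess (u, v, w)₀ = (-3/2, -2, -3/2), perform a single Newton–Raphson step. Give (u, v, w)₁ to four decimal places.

(-9.1029, 10.6471, -2.2500)

At (-3/2, -2, -3/2): F = (-16.0000, 0.7500, -12.2500).
Jacobian J = [[-2·v, -2·u - w, -v - 8·w], [0, 0, -2·w - 2], [-3·w, -2·v, -3·u + 1]].
At the point, J = [[4.0000, 4.5000, 14.0000], [0.0000, 0.0000, 1.0000], [4.5000, 4.0000, 5.5000]] (det J = 4.2500).
Solving J·Δ = −F gives Δ = (-7.6029, 12.6471, -0.7500).
Then the next iterate is (u, v, w)₁ = (-9.1029, 10.6471, -2.2500).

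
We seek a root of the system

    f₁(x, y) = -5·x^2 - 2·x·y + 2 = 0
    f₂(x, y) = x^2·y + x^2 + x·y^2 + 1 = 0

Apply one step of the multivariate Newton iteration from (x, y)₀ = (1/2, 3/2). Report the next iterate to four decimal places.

At (1/2, 3/2): F = (-0.7500, 2.7500).
Jacobian J = [[-10·x - 2·y, -2·x], [2·x·y + 2·x + y^2, x^2 + 2·x·y]].
At the point, J = [[-8.0000, -1.0000], [4.7500, 1.7500]] (det J = -9.2500).
Solving J·Δ = −F gives Δ = (0.1554, -1.9932).
Then the next iterate is (x, y)₁ = (0.6554, -0.4932).

(0.6554, -0.4932)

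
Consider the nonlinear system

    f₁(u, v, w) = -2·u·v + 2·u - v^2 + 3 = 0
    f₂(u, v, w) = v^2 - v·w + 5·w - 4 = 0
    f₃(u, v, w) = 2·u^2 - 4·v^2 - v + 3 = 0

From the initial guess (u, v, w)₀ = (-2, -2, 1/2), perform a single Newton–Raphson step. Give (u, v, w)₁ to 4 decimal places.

(-0.8896, -1.2078, 0.5093)

At (-2, -2, 1/2): F = (-13.0000, 3.5000, -3.0000).
Jacobian J = [[-2·v + 2, -2·u - 2·v, 0], [0, 2·v - w, -v + 5], [4·u, -8·v - 1, 0]].
At the point, J = [[6.0000, 8.0000, 0.0000], [0.0000, -4.5000, 7.0000], [-8.0000, 15.0000, 0.0000]] (det J = -1078.0000).
Solving J·Δ = −F gives Δ = (1.1104, 0.7922, 0.0093).
Then the next iterate is (u, v, w)₁ = (-0.8896, -1.2078, 0.5093).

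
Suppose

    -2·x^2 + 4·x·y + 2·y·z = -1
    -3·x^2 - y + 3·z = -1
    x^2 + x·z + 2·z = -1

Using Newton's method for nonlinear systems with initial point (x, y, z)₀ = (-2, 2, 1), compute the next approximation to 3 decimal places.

(-0.333, 0.786, -2.738)

At (-2, 2, 1): F = (-19.000, -10.000, 5.000).
Jacobian J = [[-4·x + 4·y, 4·x + 2·z, 2·y], [-6·x, -1, 3], [2·x + z, 0, x + 2]].
At the point, J = [[16.000, -6.000, 4.000], [12.000, -1.000, 3.000], [-3.000, 0.000, 0.000]] (det J = 42.000).
Solving J·Δ = −F gives Δ = (1.667, -1.214, -3.738).
Then the next iterate is (x, y, z)₁ = (-0.333, 0.786, -2.738).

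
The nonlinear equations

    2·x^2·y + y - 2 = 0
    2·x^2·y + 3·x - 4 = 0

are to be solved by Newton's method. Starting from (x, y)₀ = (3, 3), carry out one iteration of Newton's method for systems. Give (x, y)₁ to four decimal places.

(1.5914, 2.7742)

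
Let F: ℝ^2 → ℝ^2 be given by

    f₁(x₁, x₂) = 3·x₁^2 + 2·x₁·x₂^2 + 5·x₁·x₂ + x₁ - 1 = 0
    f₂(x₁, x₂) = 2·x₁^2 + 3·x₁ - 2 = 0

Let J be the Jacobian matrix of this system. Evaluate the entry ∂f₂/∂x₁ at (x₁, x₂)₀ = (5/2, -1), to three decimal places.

∂f₂/∂x₁ = 4·x₁ + 3.
At (5/2, -1) this is 13.000.

13.000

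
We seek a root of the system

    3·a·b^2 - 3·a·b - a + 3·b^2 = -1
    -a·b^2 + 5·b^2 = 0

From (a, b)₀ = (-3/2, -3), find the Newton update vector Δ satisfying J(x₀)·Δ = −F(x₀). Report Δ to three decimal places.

At (-3/2, -3): F = (-24.500, 58.500).
Jacobian J = [[3·b^2 - 3·b - 1, 6·a·b - 3·a + 6·b], [-b^2, -2·a·b + 10·b]].
At the point, J = [[35.000, 13.500], [-9.000, -39.000]] (det J = -1243.500).
Solving J·Δ = −F gives Δ = (0.133, 1.469).

(0.133, 1.469)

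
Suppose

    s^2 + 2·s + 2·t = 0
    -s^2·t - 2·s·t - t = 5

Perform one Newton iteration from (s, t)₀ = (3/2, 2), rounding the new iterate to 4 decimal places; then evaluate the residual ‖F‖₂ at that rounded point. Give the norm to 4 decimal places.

At (3/2, 2): F = (9.2500, -17.5000).
Jacobian J = [[2·s + 2, 2], [-2·s·t - 2·t, -s^2 - 2·s - 1]].
At the point, J = [[5.0000, 2.0000], [-10.0000, -6.2500]] (det J = -11.2500).
Solving J·Δ = −F gives Δ = (-2.0278, 0.4444).
Then the next iterate is (s, t)₁ = (-0.5278, 2.4444).
Re-evaluating at (-0.5278, 2.4444): F = (4.111773, -5.545035), so ‖F‖₂ = 6.9032.

6.9032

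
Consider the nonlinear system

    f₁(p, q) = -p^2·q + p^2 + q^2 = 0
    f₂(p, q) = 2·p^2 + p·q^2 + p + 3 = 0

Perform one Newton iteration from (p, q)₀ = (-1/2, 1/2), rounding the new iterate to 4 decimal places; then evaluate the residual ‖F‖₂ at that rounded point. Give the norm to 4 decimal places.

25.6232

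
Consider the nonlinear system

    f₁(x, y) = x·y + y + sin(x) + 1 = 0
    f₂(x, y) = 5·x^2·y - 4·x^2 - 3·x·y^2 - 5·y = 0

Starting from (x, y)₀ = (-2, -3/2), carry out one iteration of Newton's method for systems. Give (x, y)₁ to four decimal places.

At (-2, -3/2): F = (1.590703, -25.0000).
Jacobian J = [[y + cos(x), x + 1], [10·x·y - 8·x - 3·y^2, 5·x^2 - 6·x·y - 5]].
At the point, J = [[-1.916147, -1.0000], [39.2500, -3.0000]] (det J = 44.998441).
Solving J·Δ = −F gives Δ = (0.6616, 0.3229).
Then the next iterate is (x, y)₁ = (-1.3384, -1.1771).

(-1.3384, -1.1771)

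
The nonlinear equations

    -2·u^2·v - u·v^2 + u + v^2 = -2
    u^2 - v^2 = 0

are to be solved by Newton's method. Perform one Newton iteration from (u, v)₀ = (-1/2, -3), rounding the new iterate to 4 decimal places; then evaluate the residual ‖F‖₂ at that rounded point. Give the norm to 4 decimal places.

5.4977

At (-1/2, -3): F = (16.5000, -8.7500).
Jacobian J = [[-4·u·v - v^2 + 1, -2·u^2 - 2·u·v + 2·v], [2·u, -2·v]].
At the point, J = [[-14.0000, -9.5000], [-1.0000, 6.0000]] (det J = -93.5000).
Solving J·Δ = −F gives Δ = (0.1698, 1.4866).
Then the next iterate is (u, v)₁ = (-0.3302, -1.5134).
Re-evaluating at (-0.3302, -1.5134): F = (5.046481, -2.181348), so ‖F‖₂ = 5.4977.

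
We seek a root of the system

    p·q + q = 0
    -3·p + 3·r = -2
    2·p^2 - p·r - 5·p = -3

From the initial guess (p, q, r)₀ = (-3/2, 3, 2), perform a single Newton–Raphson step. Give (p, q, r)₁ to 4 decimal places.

At (-3/2, 3, 2): F = (-1.5000, 12.5000, 18.0000).
Jacobian J = [[q, p + 1, 0], [-3, 0, 3], [4·p - r - 5, 0, -p]].
At the point, J = [[3.0000, -0.5000, 0.0000], [-3.0000, 0.0000, 3.0000], [-13.0000, 0.0000, 1.5000]] (det J = 17.2500).
Solving J·Δ = −F gives Δ = (1.0217, 3.1304, -3.1449).
Then the next iterate is (p, q, r)₁ = (-0.4783, 6.1304, -1.1449).

(-0.4783, 6.1304, -1.1449)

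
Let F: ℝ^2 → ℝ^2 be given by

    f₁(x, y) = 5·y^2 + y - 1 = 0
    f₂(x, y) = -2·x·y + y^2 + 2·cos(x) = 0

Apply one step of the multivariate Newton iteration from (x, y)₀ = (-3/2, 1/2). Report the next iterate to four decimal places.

At (-3/2, 1/2): F = (0.7500, 1.891474).
Jacobian J = [[0, 10·y + 1], [-2·y - 2·sin(x), -2·x + 2·y]].
At the point, J = [[0.0000, 6.0000], [0.994990, 4.0000]] (det J = -5.969940).
Solving J·Δ = −F gives Δ = (-1.3985, -0.1250).
Then the next iterate is (x, y)₁ = (-2.8985, 0.3750).

(-2.8985, 0.3750)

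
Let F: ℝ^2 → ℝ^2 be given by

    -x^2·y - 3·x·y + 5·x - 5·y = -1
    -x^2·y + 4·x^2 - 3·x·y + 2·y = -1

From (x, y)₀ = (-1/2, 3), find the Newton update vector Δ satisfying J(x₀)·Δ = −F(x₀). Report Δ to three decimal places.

(0.064, -3.417)

At (-1/2, 3): F = (-12.750, 11.750).
Jacobian J = [[-2·x·y - 3·y + 5, -x^2 - 3·x - 5], [-2·x·y + 8·x - 3·y, -x^2 - 3·x + 2]].
At the point, J = [[-1.000, -3.750], [-10.000, 3.250]] (det J = -40.750).
Solving J·Δ = −F gives Δ = (0.064, -3.417).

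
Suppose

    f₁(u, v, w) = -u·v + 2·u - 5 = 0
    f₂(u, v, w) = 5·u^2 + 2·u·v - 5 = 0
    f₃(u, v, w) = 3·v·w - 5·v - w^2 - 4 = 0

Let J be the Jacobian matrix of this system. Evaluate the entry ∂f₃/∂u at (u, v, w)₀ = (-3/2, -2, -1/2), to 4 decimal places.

∂f₃/∂u = 0.
At (-3/2, -2, -1/2) this is 0.0000.

0.0000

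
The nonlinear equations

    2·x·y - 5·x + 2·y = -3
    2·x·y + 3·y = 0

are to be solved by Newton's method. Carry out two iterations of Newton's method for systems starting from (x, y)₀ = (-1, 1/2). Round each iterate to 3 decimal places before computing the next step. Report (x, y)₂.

(0.655, -0.276)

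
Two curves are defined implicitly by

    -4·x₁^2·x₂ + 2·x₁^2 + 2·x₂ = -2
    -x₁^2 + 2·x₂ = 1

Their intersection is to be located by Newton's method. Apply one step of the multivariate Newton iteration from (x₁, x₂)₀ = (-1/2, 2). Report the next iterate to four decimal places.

(-1.0682, 0.9091)

At (-1/2, 2): F = (4.5000, 2.7500).
Jacobian J = [[-8·x₁·x₂ + 4·x₁, -4·x₁^2 + 2], [-2·x₁, 2]].
At the point, J = [[6.0000, 1.0000], [1.0000, 2.0000]] (det J = 11.0000).
Solving J·Δ = −F gives Δ = (-0.5682, -1.0909).
Then the next iterate is (x₁, x₂)₁ = (-1.0682, 0.9091).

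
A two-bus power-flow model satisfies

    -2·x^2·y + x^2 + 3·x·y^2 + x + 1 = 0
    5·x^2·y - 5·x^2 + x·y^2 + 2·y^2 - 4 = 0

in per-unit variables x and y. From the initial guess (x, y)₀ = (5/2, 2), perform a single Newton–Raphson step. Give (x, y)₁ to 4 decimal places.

(2.3920, 1.1448)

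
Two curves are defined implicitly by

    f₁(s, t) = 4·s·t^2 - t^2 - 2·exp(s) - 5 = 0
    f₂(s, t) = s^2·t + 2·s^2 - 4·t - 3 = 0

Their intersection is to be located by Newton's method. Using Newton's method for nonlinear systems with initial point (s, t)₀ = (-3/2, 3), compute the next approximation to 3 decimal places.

(-1.554, 1.324)

At (-3/2, 3): F = (-68.44626, -3.750).
Jacobian J = [[4·t^2 - 2·exp(s), 8·s·t - 2·t], [2·s·t + 4·s, s^2 - 4]].
At the point, J = [[35.55374, -42.000], [-15.000, -1.750]] (det J = -692.21904).
Solving J·Δ = −F gives Δ = (-0.054, -1.676).
Then the next iterate is (s, t)₁ = (-1.554, 1.324).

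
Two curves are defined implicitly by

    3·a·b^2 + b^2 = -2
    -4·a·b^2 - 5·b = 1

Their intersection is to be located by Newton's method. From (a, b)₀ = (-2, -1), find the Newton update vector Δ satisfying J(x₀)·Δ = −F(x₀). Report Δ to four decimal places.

At (-2, -1): F = (-3.0000, 12.0000).
Jacobian J = [[3·b^2, 6·a·b + 2·b], [-4·b^2, -8·a·b - 5]].
At the point, J = [[3.0000, 10.0000], [-4.0000, -21.0000]] (det J = -23.0000).
Solving J·Δ = −F gives Δ = (-2.4783, 1.0435).

(-2.4783, 1.0435)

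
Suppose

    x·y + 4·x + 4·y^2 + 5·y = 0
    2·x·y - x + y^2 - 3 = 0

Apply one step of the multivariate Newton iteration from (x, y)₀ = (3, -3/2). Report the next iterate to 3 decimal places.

At (3, -3/2): F = (9.000, -12.750).
Jacobian J = [[y + 4, x + 8·y + 5], [2·y - 1, 2·x + 2·y]].
At the point, J = [[2.500, -4.000], [-4.000, 3.000]] (det J = -8.500).
Solving J·Δ = −F gives Δ = (-2.824, 0.485).
Then the next iterate is (x, y)₁ = (0.176, -1.015).

(0.176, -1.015)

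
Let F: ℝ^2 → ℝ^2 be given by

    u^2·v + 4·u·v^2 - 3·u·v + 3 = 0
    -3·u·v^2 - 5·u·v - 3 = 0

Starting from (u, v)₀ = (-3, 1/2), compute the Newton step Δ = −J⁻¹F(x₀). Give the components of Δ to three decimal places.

At (-3, 1/2): F = (9.000, 6.750).
Jacobian J = [[2·u·v + 4·v^2 - 3·v, u^2 + 8·u·v - 3·u], [-3·v^2 - 5·v, -6·u·v - 5·u]].
At the point, J = [[-3.500, 6.000], [-3.250, 24.000]] (det J = -64.500).
Solving J·Δ = −F gives Δ = (2.721, 0.087).

(2.721, 0.087)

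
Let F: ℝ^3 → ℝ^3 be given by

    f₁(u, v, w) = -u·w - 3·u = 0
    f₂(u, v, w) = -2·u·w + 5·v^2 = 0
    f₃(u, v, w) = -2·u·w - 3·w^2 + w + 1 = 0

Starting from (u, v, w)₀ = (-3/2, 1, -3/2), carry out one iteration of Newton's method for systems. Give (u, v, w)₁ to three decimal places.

(0.453, 0.228, -1.047)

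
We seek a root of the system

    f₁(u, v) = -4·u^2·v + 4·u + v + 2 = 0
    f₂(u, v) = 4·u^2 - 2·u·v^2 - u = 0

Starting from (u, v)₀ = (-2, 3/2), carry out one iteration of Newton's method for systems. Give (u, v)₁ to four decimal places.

(-6.6667, -9.1111)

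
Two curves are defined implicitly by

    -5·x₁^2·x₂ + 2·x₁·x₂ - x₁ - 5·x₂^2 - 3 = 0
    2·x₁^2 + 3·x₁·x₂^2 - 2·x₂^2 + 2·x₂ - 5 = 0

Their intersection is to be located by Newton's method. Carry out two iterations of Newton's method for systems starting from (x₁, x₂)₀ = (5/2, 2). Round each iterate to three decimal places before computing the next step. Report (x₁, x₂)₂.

At (5/2, 2): F = (-78.000, 33.500).
Jacobian J = [[-10·x₁·x₂ + 2·x₂ - 1, -5·x₁^2 + 2·x₁ - 10·x₂], [4·x₁ + 3·x₂^2, 6·x₁·x₂ - 4·x₂ + 2]].
At the point, J = [[-47.000, -46.250], [22.000, 24.000]] (det J = -110.500).
Solving J·Δ = −F gives Δ = (-2.920, 1.281).
Then the next iterate is (x₁, x₂)₁ = (-0.420, 3.281).
Round to (-0.420, 3.281) and repeat: F = (-62.05469, -33.17897), J = [[19.34220, -34.532], [30.61488, -19.39212]].
Δ = (-0.084, -1.844), so (x₁, x₂)₂ = (-0.504, 1.437).

(-0.504, 1.437)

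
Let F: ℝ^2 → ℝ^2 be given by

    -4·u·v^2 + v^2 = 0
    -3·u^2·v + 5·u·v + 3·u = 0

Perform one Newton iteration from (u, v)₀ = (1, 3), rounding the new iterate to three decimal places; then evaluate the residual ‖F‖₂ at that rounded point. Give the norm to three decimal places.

26.360

At (1, 3): F = (-27.000, 9.000).
Jacobian J = [[-4·v^2, -8·u·v + 2·v], [-6·u·v + 5·v + 3, -3·u^2 + 5·u]].
At the point, J = [[-36.000, -18.000], [0.000, 2.000]] (det J = -72.000).
Solving J·Δ = −F gives Δ = (1.500, -4.500).
Then the next iterate is (u, v)₁ = (2.500, -1.500).
Re-evaluating at (2.500, -1.500): F = (-20.250, 16.875), so ‖F‖₂ = 26.360.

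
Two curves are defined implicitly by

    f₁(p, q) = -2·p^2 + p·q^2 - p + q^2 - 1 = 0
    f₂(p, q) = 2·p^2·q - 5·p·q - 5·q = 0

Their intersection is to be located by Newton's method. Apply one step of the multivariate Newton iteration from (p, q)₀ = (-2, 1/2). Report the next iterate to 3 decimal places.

(-1.000, 0.500)

At (-2, 1/2): F = (-7.250, 6.500).
Jacobian J = [[-4·p + q^2 - 1, 2·p·q + 2·q], [4·p·q - 5·q, 2·p^2 - 5·p - 5]].
At the point, J = [[7.250, -1.000], [-6.500, 13.000]] (det J = 87.750).
Solving J·Δ = −F gives Δ = (1.000, 0.000).
Then the next iterate is (p, q)₁ = (-1.000, 0.500).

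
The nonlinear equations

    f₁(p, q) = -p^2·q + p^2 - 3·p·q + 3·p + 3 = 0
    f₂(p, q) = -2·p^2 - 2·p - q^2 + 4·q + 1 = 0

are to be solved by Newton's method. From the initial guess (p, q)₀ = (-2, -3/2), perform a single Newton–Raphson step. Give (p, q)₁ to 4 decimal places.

At (-2, -3/2): F = (-2.0000, -11.2500).
Jacobian J = [[-2·p·q + 2·p - 3·q + 3, -p^2 - 3·p], [-4·p - 2, -2·q + 4]].
At the point, J = [[-2.5000, 2.0000], [6.0000, 7.0000]] (det J = -29.5000).
Solving J·Δ = −F gives Δ = (0.2881, 1.3602).
Then the next iterate is (p, q)₁ = (-1.7119, -0.1398).

(-1.7119, -0.1398)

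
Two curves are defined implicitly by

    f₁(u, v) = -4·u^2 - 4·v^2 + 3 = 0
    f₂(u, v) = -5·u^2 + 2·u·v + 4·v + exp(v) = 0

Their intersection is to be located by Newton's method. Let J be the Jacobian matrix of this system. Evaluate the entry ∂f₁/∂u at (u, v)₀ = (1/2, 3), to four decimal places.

-4.0000

∂f₁/∂u = -8·u.
At (1/2, 3) this is -4.0000.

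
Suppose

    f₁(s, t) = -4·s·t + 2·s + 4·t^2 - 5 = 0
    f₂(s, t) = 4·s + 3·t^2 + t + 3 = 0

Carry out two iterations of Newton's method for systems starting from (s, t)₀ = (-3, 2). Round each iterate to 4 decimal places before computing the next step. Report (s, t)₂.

(-1.5123, 0.9059)

At (-3, 2): F = (29.0000, 5.0000).
Jacobian J = [[-4·t + 2, -4·s + 8·t], [4, 6·t + 1]].
At the point, J = [[-6.0000, 28.0000], [4.0000, 13.0000]] (det J = -190.0000).
Solving J·Δ = −F gives Δ = (1.2474, -0.7684).
Then the next iterate is (s, t)₁ = (-1.7526, 1.2316).
Round to (-1.7526, 1.2316) and repeat: F = (6.196163, 1.771716), J = [[-2.9264, 16.8632], [4.0000, 8.3896]].
Δ = (0.2403, -0.3257), so (s, t)₂ = (-1.5123, 0.9059).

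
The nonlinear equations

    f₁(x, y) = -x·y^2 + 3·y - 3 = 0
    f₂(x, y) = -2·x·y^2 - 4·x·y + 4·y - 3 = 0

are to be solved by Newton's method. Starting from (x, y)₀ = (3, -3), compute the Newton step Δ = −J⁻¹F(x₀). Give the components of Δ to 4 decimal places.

(-3.1667, 0.5000)

At (3, -3): F = (-39.0000, -33.0000).
Jacobian J = [[-y^2, -2·x·y + 3], [-2·y^2 - 4·y, -4·x·y - 4·x + 4]].
At the point, J = [[-9.0000, 21.0000], [-6.0000, 28.0000]] (det J = -126.0000).
Solving J·Δ = −F gives Δ = (-3.1667, 0.5000).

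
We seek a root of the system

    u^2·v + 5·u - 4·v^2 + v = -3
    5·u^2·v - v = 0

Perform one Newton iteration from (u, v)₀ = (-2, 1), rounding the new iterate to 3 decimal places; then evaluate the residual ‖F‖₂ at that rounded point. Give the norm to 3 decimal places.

92.123

At (-2, 1): F = (-6.000, 19.000).
Jacobian J = [[2·u·v + 5, u^2 - 8·v + 1], [10·u·v, 5·u^2 - 1]].
At the point, J = [[1.000, -3.000], [-20.000, 19.000]] (det J = -41.000).
Solving J·Δ = −F gives Δ = (-1.390, -2.463).
Then the next iterate is (u, v)₁ = (-3.390, -1.463).
Re-evaluating at (-3.390, -1.463): F = (-40.78742, -82.60171), so ‖F‖₂ = 92.123.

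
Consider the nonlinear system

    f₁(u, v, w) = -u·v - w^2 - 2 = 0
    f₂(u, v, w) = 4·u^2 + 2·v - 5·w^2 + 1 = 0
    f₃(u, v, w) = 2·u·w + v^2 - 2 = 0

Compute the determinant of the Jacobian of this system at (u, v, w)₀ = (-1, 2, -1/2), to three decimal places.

-3.000

J = [[-v, -u, -2·w], [8·u, 2, -10·w], [2·w, 2·v, 2·u]].
At the point, J = [[-2.000, 1.000, 1.000], [-8.000, 2.000, 5.000], [-1.000, 4.000, -2.000]].
det J = -3.000.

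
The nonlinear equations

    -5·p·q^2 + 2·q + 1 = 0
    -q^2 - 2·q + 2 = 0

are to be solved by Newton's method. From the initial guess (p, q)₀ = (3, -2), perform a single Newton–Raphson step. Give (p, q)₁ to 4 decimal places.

At (3, -2): F = (-63.0000, 2.0000).
Jacobian J = [[-5·q^2, -10·p·q + 2], [0, -2·q - 2]].
At the point, J = [[-20.0000, 62.0000], [0.0000, 2.0000]] (det J = -40.0000).
Solving J·Δ = −F gives Δ = (-6.2500, -1.0000).
Then the next iterate is (p, q)₁ = (-3.2500, -3.0000).

(-3.2500, -3.0000)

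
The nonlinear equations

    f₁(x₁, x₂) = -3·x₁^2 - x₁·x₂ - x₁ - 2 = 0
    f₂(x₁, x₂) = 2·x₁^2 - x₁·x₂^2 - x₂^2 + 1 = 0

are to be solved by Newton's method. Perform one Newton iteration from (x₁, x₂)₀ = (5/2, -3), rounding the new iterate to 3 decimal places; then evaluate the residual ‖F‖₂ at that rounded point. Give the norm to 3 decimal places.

7.218

At (5/2, -3): F = (-15.750, -18.000).
Jacobian J = [[-6·x₁ - x₂ - 1, -x₁], [4·x₁ - x₂^2, -2·x₁·x₂ - 2·x₂]].
At the point, J = [[-13.000, -2.500], [1.000, 21.000]] (det J = -270.500).
Solving J·Δ = −F gives Δ = (-1.389, 0.923).
Then the next iterate is (x₁, x₂)₁ = (1.111, -2.077).
Re-evaluating at (1.111, -2.077): F = (-4.50642, -5.63806), so ‖F‖₂ = 7.218.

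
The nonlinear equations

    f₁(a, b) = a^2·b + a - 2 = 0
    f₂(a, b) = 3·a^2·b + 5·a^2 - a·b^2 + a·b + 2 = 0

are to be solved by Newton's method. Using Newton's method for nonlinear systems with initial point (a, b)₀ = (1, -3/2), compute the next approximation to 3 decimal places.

(-0.444, -1.889)

At (1, -3/2): F = (-2.500, -1.250).
Jacobian J = [[2·a·b + 1, a^2], [6·a·b + 10·a - b^2 + b, 3·a^2 - 2·a·b + a]].
At the point, J = [[-2.000, 1.000], [-2.750, 7.000]] (det J = -11.250).
Solving J·Δ = −F gives Δ = (-1.444, -0.389).
Then the next iterate is (a, b)₁ = (-0.444, -1.889).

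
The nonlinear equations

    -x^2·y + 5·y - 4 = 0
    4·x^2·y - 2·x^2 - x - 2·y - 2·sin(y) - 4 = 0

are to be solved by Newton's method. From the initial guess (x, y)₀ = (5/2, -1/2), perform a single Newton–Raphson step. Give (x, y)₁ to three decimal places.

(6.544, 4.888)

At (5/2, -1/2): F = (-3.375, -29.54115).
Jacobian J = [[-2·x·y, -x^2 + 5], [8·x·y - 4·x - 1, 4·x^2 - 2·cos(y) - 2]].
At the point, J = [[2.500, -1.250], [-21.000, 21.24483]] (det J = 26.86209).
Solving J·Δ = −F gives Δ = (4.044, 5.388).
Then the next iterate is (x, y)₁ = (6.544, 4.888).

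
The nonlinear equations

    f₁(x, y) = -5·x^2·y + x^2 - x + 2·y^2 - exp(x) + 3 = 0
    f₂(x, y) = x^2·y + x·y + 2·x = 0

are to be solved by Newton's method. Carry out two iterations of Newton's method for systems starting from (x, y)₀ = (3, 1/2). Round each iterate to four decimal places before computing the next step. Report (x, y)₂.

(3.7772, -0.4614)

At (3, 1/2): F = (-33.085537, 12.0000).
Jacobian J = [[-10·x·y + 2·x - exp(x) - 1, -5·x^2 + 4·y], [2·x·y + y + 2, x^2 + x]].
At the point, J = [[-30.085537, -43.0000], [5.5000, 12.0000]] (det J = -124.526443).
Solving J·Δ = −F gives Δ = (0.9554, -1.4379).
Then the next iterate is (x, y)₁ = (3.9554, -0.9379).
Round to (3.9554, -0.9379) and repeat: F = (37.600640, -10.472593), J = [[-8.208080, -81.977546], [-6.357439, 19.600589]].
Δ = (-0.1782, 0.4765), so (x, y)₂ = (3.7772, -0.4614).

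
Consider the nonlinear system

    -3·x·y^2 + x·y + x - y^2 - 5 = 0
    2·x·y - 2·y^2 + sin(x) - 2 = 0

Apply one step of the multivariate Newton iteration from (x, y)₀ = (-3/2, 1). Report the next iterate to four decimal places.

(15.6987, 4.9452)

At (-3/2, 1): F = (-4.5000, -7.997495).
Jacobian J = [[-3·y^2 + y + 1, -6·x·y + x - 2·y], [2·y + cos(x), 2·x - 4·y]].
At the point, J = [[-1.0000, 5.5000], [2.070737, -7.0000]] (det J = -4.389055).
Solving J·Δ = −F gives Δ = (17.1987, 3.9452).
Then the next iterate is (x, y)₁ = (15.6987, 4.9452).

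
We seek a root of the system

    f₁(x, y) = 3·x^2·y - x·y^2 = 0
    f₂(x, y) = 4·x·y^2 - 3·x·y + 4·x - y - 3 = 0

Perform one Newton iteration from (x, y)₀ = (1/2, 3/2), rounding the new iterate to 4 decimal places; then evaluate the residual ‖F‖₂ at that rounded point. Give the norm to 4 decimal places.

0.0083

At (1/2, 3/2): F = (0.0000, -0.2500).
Jacobian J = [[6·x·y - y^2, 3·x^2 - 2·x·y], [4·y^2 - 3·y + 4, 8·x·y - 3·x - 1]].
At the point, J = [[2.2500, -0.7500], [8.5000, 3.5000]] (det J = 14.2500).
Solving J·Δ = −F gives Δ = (0.0132, 0.0395).
Then the next iterate is (x, y)₁ = (0.5132, 1.5395).
Re-evaluating at (0.5132, 1.5395): F = (0.000079, 0.008345), so ‖F‖₂ = 0.0083.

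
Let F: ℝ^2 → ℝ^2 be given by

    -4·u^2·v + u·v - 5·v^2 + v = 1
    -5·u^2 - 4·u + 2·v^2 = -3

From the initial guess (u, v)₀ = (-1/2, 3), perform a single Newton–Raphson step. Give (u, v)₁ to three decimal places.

At (-1/2, 3): F = (-47.500, 21.750).
Jacobian J = [[-8·u·v + v, -4·u^2 + u - 10·v + 1], [-10·u - 4, 4·v]].
At the point, J = [[15.000, -30.500], [1.000, 12.000]] (det J = 210.500).
Solving J·Δ = −F gives Δ = (-0.444, -1.776).
Then the next iterate is (u, v)₁ = (-0.944, 1.224).

(-0.944, 1.224)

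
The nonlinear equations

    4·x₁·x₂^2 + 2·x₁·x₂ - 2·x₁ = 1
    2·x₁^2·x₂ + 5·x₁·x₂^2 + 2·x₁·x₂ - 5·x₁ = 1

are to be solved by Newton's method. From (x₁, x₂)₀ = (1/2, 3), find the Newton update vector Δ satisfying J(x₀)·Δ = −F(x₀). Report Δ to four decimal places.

At (1/2, 3): F = (19.0000, 23.5000).
Jacobian J = [[4·x₂^2 + 2·x₂ - 2, 8·x₁·x₂ + 2·x₁], [4·x₁·x₂ + 5·x₂^2 + 2·x₂ - 5, 2·x₁^2 + 10·x₁·x₂ + 2·x₁]].
At the point, J = [[40.0000, 13.0000], [52.0000, 16.5000]] (det J = -16.0000).
Solving J·Δ = −F gives Δ = (0.5000, -3.0000).

(0.5000, -3.0000)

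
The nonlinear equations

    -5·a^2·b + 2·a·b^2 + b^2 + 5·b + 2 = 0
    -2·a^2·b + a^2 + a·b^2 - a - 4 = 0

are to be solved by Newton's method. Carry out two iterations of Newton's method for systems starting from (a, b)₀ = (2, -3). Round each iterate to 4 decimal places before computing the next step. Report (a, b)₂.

At (2, -3): F = (92.0000, 40.0000).
Jacobian J = [[-10·a·b + 2·b^2, -5·a^2 + 4·a·b + 2·b + 5], [-4·a·b + 2·a + b^2 - 1, -2·a^2 + 2·a·b]].
At the point, J = [[78.0000, -45.0000], [36.0000, -20.0000]] (det J = 60.0000).
Solving J·Δ = −F gives Δ = (0.6667, 3.2000).
Then the next iterate is (a, b)₁ = (2.6667, 0.2000).
Round to (2.6667, 0.2000) and repeat: F = (-3.857953, -2.293259), J = [[-5.2534, -28.023084], [2.240040, -13.155898]].
Δ = (0.1024, -0.1569), so (a, b)₂ = (2.7691, 0.0431).

(2.7691, 0.0431)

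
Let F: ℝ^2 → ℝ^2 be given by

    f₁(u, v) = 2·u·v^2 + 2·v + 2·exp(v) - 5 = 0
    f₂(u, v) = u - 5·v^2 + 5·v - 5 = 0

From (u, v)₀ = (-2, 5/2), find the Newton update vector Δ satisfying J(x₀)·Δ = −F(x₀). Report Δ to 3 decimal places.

(0.689, -1.253)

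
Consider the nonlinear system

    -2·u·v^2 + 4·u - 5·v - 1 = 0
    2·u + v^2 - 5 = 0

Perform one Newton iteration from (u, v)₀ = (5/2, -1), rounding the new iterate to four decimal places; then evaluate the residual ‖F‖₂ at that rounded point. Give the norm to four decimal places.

5.4307

At (5/2, -1): F = (9.0000, 1.0000).
Jacobian J = [[-2·v^2 + 4, -4·u·v - 5], [2, 2·v]].
At the point, J = [[2.0000, 5.0000], [2.0000, -2.0000]] (det J = -14.0000).
Solving J·Δ = −F gives Δ = (-1.6429, -1.1429).
Then the next iterate is (u, v)₁ = (0.8571, -2.1429).
Re-evaluating at (0.8571, -2.1429): F = (5.271259, 1.306220), so ‖F‖₂ = 5.4307.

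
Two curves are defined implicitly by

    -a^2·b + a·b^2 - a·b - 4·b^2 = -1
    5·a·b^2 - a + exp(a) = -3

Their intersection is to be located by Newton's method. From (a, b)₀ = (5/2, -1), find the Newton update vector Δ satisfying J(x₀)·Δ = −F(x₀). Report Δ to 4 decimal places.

At (5/2, -1): F = (8.2500, 25.182494).
Jacobian J = [[-2·a·b + b^2 - b, -a^2 + 2·a·b - a - 8·b], [5·b^2 + exp(a) - 1, 10·a·b]].
At the point, J = [[7.0000, -5.7500], [16.182494, -25.0000]] (det J = -81.950660).
Solving J·Δ = −F gives Δ = (-0.7498, 0.5219).

(-0.7498, 0.5219)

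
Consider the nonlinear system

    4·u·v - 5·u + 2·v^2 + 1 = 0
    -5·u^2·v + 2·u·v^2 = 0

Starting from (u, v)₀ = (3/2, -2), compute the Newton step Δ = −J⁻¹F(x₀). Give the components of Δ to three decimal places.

(-0.828, 0.131)

At (3/2, -2): F = (-10.500, 34.500).
Jacobian J = [[4·v - 5, 4·u + 4·v], [-10·u·v + 2·v^2, -5·u^2 + 4·u·v]].
At the point, J = [[-13.000, -2.000], [38.000, -23.250]] (det J = 378.250).
Solving J·Δ = −F gives Δ = (-0.828, 0.131).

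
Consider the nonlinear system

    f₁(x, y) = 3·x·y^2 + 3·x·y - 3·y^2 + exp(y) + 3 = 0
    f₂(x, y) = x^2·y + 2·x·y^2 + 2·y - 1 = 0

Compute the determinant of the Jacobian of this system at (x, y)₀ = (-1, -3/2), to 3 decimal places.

J = [[3·y^2 + 3·y, 6·x·y + 3·x - 6·y + exp(y)], [2·x·y + 2·y^2, x^2 + 4·x·y + 2]].
At the point, J = [[2.250, 15.22313], [7.500, 9.000]].
det J = -93.923.

-93.923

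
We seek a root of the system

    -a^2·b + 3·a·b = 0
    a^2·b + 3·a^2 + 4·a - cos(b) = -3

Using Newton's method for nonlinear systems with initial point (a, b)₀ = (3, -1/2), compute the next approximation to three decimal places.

(3.000, -4.798)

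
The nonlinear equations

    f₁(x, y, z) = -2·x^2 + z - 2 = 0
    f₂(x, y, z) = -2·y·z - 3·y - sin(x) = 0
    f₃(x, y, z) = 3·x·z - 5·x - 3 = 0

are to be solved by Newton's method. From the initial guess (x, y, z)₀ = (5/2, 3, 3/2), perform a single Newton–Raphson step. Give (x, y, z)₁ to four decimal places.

(1.2483, -0.7501, 1.9832)

At (5/2, 3, 3/2): F = (-13.0000, -18.598472, -4.2500).
Jacobian J = [[-4·x, 0, 1], [-cos(x), -2·z - 3, -2·y], [3·z - 5, 0, 3·x]].
At the point, J = [[-10.0000, 0.0000, 1.0000], [0.801144, -6.0000, -6.0000], [-0.5000, 0.0000, 7.5000]] (det J = 447.0000).
Solving J·Δ = −F gives Δ = (-1.2517, -3.7501, 0.4832).
Then the next iterate is (x, y, z)₁ = (1.2483, -0.7501, 1.9832).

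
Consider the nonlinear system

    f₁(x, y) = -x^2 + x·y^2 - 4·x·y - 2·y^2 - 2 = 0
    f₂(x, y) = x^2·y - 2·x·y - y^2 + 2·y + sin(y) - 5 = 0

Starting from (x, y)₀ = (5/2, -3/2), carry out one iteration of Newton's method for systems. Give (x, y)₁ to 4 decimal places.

(-0.7406, -1.7311)

At (5/2, -3/2): F = (7.8750, -13.122495).
Jacobian J = [[-2·x + y^2 - 4·y, 2·x·y - 4·x - 4·y], [2·x·y - 2·y, x^2 - 2·x - 2·y + cos(y) + 2]].
At the point, J = [[3.2500, -11.5000], [-4.5000, 6.320737]] (det J = -31.207604).
Solving J·Δ = −F gives Δ = (-3.2406, -0.2311).
Then the next iterate is (x, y)₁ = (-0.7406, -1.7311).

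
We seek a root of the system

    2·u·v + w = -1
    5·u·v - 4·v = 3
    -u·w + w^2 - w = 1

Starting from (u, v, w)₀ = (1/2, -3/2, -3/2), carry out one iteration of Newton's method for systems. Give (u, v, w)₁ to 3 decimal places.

At (1/2, -3/2, -3/2): F = (-2.000, -0.750, 3.500).
Jacobian J = [[2·v, 2·u, 1], [5·v, 5·u - 4, 0], [-w, 0, -u + 2·w - 1]].
At the point, J = [[-3.000, 1.000, 1.000], [-7.500, -1.500, 0.000], [1.500, 0.000, -4.500]] (det J = -51.750).
Solving J·Δ = −F gives Δ = (-0.225, 0.623, 0.703).
Then the next iterate is (u, v, w)₁ = (0.275, -0.877, -0.797).

(0.275, -0.877, -0.797)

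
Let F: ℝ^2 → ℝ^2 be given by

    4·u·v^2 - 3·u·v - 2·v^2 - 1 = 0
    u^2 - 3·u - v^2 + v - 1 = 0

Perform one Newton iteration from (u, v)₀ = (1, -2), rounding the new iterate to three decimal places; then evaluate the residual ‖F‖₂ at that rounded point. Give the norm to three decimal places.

3.399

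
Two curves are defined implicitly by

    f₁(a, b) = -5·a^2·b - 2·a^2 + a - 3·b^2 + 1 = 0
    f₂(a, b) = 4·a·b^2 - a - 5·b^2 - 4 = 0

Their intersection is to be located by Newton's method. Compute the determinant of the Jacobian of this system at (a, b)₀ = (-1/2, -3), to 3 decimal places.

J = [[-10·a·b - 4·a + 1, -5·a^2 - 6·b], [4·b^2 - 1, 8·a·b - 10·b]].
At the point, J = [[-12.000, 16.750], [35.000, 42.000]].
det J = -1090.250.

-1090.250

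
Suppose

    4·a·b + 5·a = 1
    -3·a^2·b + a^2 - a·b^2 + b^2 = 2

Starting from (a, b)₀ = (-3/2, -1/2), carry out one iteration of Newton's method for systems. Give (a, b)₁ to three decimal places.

(-0.471, -0.902)

At (-3/2, -1/2): F = (-5.500, 4.250).
Jacobian J = [[4·b + 5, 4·a], [-6·a·b + 2·a - b^2, -3·a^2 - 2·a·b + 2·b]].
At the point, J = [[3.000, -6.000], [-7.750, -9.250]] (det J = -74.250).
Solving J·Δ = −F gives Δ = (1.029, -0.402).
Then the next iterate is (a, b)₁ = (-0.471, -0.902).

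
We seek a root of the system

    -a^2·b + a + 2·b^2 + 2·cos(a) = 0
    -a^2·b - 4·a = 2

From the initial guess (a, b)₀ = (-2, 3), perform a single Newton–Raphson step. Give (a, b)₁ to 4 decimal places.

(-1.7134, 2.0732)

At (-2, 3): F = (3.167706, -6.0000).
Jacobian J = [[-2·a·b - 2·sin(a) + 1, -a^2 + 4·b], [-2·a·b - 4, -a^2]].
At the point, J = [[14.818595, 8.0000], [8.0000, -4.0000]] (det J = -123.274379).
Solving J·Δ = −F gives Δ = (0.2866, -0.9268).
Then the next iterate is (a, b)₁ = (-1.7134, 2.0732).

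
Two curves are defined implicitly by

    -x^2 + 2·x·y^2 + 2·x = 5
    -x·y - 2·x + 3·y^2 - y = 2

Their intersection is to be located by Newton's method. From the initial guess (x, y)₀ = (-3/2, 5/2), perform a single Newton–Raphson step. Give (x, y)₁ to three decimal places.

(-0.840, 1.337)

At (-3/2, 5/2): F = (-29.000, 21.000).
Jacobian J = [[-2·x + 2·y^2 + 2, 4·x·y], [-y - 2, -x + 6·y - 1]].
At the point, J = [[17.500, -15.000], [-4.500, 15.500]] (det J = 203.750).
Solving J·Δ = −F gives Δ = (0.660, -1.163).
Then the next iterate is (x, y)₁ = (-0.840, 1.337).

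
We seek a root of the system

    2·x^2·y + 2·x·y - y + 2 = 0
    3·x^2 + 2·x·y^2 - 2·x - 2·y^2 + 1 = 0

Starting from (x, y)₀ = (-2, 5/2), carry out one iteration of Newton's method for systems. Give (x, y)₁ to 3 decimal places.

(-1.508, 1.792)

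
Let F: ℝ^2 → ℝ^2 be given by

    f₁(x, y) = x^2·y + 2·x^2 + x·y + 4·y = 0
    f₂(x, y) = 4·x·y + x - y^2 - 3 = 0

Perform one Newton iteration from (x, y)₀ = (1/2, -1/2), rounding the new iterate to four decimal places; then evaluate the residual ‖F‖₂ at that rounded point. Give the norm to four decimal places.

At (1/2, -1/2): F = (-1.8750, -3.7500).
Jacobian J = [[2·x·y + 4·x + y, x^2 + x + 4], [4·y + 1, 4·x - 2·y]].
At the point, J = [[1.0000, 4.7500], [-1.0000, 3.0000]] (det J = 7.7500).
Solving J·Δ = −F gives Δ = (-1.5726, 0.7258).
Then the next iterate is (x, y)₁ = (-1.0726, 0.2258).
Re-evaluating at (-1.0726, 0.2258): F = (3.221725, -5.092358), so ‖F‖₂ = 6.0259.

6.0259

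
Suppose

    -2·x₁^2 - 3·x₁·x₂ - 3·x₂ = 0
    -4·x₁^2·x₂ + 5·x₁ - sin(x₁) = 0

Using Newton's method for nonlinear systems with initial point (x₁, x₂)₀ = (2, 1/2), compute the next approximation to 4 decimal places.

At (2, 1/2): F = (-12.5000, 1.090703).
Jacobian J = [[-4·x₁ - 3·x₂, -3·x₁ - 3], [-8·x₁·x₂ - cos(x₁) + 5, -4·x₁^2]].
At the point, J = [[-9.5000, -9.0000], [-2.583853, -16.0000]] (det J = 128.745322).
Solving J·Δ = −F gives Δ = (-1.6297, 0.3314).
Then the next iterate is (x₁, x₂)₁ = (0.3703, 0.8314).

(0.3703, 0.8314)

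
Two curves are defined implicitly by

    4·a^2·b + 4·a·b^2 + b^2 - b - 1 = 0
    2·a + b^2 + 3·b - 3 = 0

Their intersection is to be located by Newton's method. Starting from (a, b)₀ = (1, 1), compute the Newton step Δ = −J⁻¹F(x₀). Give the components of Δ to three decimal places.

At (1, 1): F = (7.000, 3.000).
Jacobian J = [[8·a·b + 4·b^2, 4·a^2 + 8·a·b + 2·b - 1], [2, 2·b + 3]].
At the point, J = [[12.000, 13.000], [2.000, 5.000]] (det J = 34.000).
Solving J·Δ = −F gives Δ = (0.118, -0.647).

(0.118, -0.647)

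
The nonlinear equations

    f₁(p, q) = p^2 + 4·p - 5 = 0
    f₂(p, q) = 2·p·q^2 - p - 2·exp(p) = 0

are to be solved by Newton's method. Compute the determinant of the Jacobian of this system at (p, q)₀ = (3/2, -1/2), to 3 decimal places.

J = [[2·p + 4, 0], [2·q^2 - 2·exp(p) - 1, 4·p·q]].
At the point, J = [[7.000, 0.000], [-9.46338, -3.000]].
det J = -21.000.

-21.000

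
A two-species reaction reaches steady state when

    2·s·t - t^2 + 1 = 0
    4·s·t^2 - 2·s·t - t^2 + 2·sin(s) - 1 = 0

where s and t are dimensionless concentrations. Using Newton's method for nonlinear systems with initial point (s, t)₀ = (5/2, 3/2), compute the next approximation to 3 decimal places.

(0.549, 1.301)

At (5/2, 3/2): F = (6.250, 12.94694).
Jacobian J = [[2·t, 2·s - 2·t], [4·t^2 - 2·t + 2·cos(s), 8·s·t - 2·s - 2·t]].
At the point, J = [[3.000, 2.000], [4.39771, 22.000]] (det J = 57.20457).
Solving J·Δ = −F gives Δ = (-1.951, -0.199).
Then the next iterate is (s, t)₁ = (0.549, 1.301).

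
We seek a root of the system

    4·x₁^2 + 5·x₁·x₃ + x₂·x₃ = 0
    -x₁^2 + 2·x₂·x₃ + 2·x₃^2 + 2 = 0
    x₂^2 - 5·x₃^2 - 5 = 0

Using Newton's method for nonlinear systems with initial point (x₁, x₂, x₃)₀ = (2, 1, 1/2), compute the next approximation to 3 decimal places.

At (2, 1, 1/2): F = (21.500, -0.500, -5.250).
Jacobian J = [[8·x₁ + 5·x₃, x₃, 5·x₁ + x₂], [-2·x₁, 2·x₃, 2·x₂ + 4·x₃], [0, 2·x₂, -10·x₃]].
At the point, J = [[18.500, 0.500, 11.000], [-4.000, 1.000, 4.000], [0.000, 2.000, -5.000]] (det J = -338.500).
Solving J·Δ = −F gives Δ = (-0.722, 0.696, -0.771).
Then the next iterate is (x₁, x₂, x₃)₁ = (1.278, 1.696, -0.271).

(1.278, 1.696, -0.271)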